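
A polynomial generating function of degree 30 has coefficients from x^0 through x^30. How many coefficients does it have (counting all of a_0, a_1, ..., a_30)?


A polynomial of degree 30 takes the form a_0 + a_1 x + ... + a_30 x^30.
The number of coefficients is 30 + 1 = 31.

31


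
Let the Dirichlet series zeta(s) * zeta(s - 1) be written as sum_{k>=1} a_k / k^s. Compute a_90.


Convolution gives a_k = sum_{d | k} d * 1 = sum_{d | k} d = sigma(k), the sum of positive divisors of k.
For k = 90, the divisors are 1, 2, 3, 5, 6, 9, 10, 15, 18, 30, 45, 90, so
sigma(90) = 1 + 2 + 3 + 5 + 6 + 9 + 10 + 15 + 18 + 30 + 45 + 90 = 234.

234


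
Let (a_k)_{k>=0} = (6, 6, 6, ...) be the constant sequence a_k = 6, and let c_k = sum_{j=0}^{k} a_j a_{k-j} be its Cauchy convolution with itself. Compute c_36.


Since a_j = 6 for all j >= 0, the convolution sum becomes
c_k = sum_{j=0}^{k} 6 * 6 = 36 * (k + 1).
Equivalently, the generating function of (a_k) is 6/(1 - x) and its square is 36/(1 - x)^2 = sum_{k>=0} 36(k + 1) x^k.
For k = 36: 36 * 37 = 1332.

1332


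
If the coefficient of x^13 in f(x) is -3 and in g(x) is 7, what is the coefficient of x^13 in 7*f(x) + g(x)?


Scalar multiplication scales coefficients: 7 * -3 = -21.
Then add the g coefficient: -21 + 7
= -14

-14


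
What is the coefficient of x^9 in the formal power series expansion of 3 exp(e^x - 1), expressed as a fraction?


exp(e^x - 1) is the exponential generating function for the Bell numbers Bell_k: exp(e^x - 1) = sum_{k>=0} Bell_k x^k / k!.
So the coefficient of x^9 in 3 exp(e^x - 1) is 3 Bell_9 / 9!.
Computing: Bell_9 = 21147 and 9! = 362880, giving
3 * 21147/362880 = 1007/5760.

1007/5760


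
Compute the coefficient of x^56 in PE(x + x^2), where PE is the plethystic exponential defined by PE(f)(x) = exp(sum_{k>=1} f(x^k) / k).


With f(x) = x + x^2, the exponent is sum_{k>=1} (x^k + x^(2k)) / k = -ln(1 - x) - ln(1 - x^2). Exponentiating:
PE(x + x^2) = 1 / ((1 - x)(1 - x^2)).
This is the generating function for partitions of n into parts of size 1 or 2. The number of 2's can be any j in 0..28, and the rest are 1's, so
[x^56] = floor(56/2) + 1 = 29.

29


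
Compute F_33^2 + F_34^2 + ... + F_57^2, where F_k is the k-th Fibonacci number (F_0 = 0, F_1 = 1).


There is a standard identity sum_{k=0}^{N} F_k^2 = F_N * F_{N+1} (proved inductively from the telescoping relation F_k^2 = F_k F_{k+1} - F_{k-1} F_k). Then
sum_{k=33}^{57} F_k^2 = F_57 F_58 - F_32 F_33.
Computing: F_57 = 365435296162, F_58 = 591286729879, F_32 = 2178309, F_33 = 3524578.
Sum = 365435296162 * 591286729879 - 2178309 * 3524578 = 216077041242315239445796.

216077041242315239445796


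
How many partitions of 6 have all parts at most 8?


Using the generating function (1-x)^(-1)(1-x^2)^(-1)...(1-x^8)^(-1),
the coefficient of x^6 counts these restricted partitions.
Result = 11

11


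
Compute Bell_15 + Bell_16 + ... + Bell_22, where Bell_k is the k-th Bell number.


Recall Bell_k counts set partitions of a k-set (with Bell_0 = 1 by convention).
Bell_15 through Bell_22: 1382958545, 10480142147, 82864869804, 682076806159, 5832742205057, 51724158235372, 474869816156751, 4506715738447323
Sum = 1382958545 + 10480142147 + 82864869804 + 682076806159 + 5832742205057 + 51724158235372 + 474869816156751 + 4506715738447323 = 5039919259821158.

5039919259821158


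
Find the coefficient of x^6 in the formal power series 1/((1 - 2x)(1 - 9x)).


By partial fractions or Cauchy convolution:
The coefficient equals sum_{k=0}^{6} 2^k * 9^(6-k).
= 683263

683263


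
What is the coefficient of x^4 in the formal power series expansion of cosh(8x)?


The Maclaurin series is cosh(t) = sum_{m>=0} t^(2m) / (2m)!, so substituting t = 8x, only even powers of x are nonzero, with coefficient of x^(2m) equal to 8^(2m) / (2m)!.
For x^4 the coefficient is 8^4/4! = 4096/24 = 512/3.

512/3


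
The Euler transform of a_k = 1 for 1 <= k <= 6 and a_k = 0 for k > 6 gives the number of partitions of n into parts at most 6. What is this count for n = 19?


Partitions of 19 into parts at most 6:
Using generating function (1-x)^(-1)(1-x^2)^(-1)...(1-x^6)^(-1),
the coefficient of x^19 = 235

235


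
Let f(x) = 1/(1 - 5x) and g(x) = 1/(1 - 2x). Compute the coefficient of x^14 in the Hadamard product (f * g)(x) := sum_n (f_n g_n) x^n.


f has coefficients f_k = 5^k and g has coefficients g_k = 2^k, so the Hadamard product has coefficient (f*g)_k = 5^k * 2^k = 10^k.
For k = 14: 10^14 = 100000000000000.

100000000000000


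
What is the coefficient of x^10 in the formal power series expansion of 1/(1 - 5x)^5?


The general identity 1/(1 - c x)^r = sum_{k>=0} c^k C(k + r - 1, r - 1) x^k follows by substituting y = c x into 1/(1 - y)^r = sum_{k>=0} C(k + r - 1, r - 1) y^k.
For c = 5, r = 5, k = 10:
5^10 * C(14, 4) = 9765625 * 1001 = 9775390625.

9775390625


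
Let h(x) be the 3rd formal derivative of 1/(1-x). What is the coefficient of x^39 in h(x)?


Differentiating 3 times: d^3/dx^3 [1/(1-x)] = 3!/(1-x)^4.
The expansion 1/(1-x)^4 = sum_{k>=0} C(k+3, 3) x^k, so the coefficient of x^n in 3!/(1-x)^4 is 3! * C(n+3, 3).
For n = 39: 6 * C(42, 3) = 6 * 11480 = 68880

68880


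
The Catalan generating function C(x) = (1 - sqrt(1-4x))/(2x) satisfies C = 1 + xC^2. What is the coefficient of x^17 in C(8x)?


Substituting x -> 8x scales the n-th coefficient by 8^n, so [x^17] C(8x) = 8^17 * C_17.
C_17 = C(2*17, 17)/(18) = 2333606220/18 = 129644790.
So 8^17 * 129644790 = 2251799813685248 * 129644790 = 291934113967263103057920.

291934113967263103057920


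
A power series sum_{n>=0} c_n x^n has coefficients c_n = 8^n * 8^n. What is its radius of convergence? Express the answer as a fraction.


By the root test (Cauchy-Hadamard), the radius is R = 1 / limsup_n |c_n|^(1/n).
Here |c_n|^(1/n) = (8^n * 8^n)^(1/n) = 8 * 8 = 64 for all n.
So R = 1/64 = 1/64.

1/64


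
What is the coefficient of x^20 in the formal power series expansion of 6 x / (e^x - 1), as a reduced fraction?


The exponential generating function for Bernoulli numbers is
x / (e^x - 1) = sum_{k>=0} B_k x^k / k!.
So the coefficient of x^20 in 6 x / (e^x - 1) is 6 B_20 / 20!.
Computing: B_20 = -174611/330, 20! = 2432902008176640000, giving
6 * -174611/330 / 2432902008176640000 = -174611/133809610449715200000.

-174611/133809610449715200000


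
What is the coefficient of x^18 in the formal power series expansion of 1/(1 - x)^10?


The negative binomial / multiset identity is
1/(1 - x)^r = sum_{k>=0} C(k + r - 1, r - 1) x^k.
Here r = 10 and k = 18, so the coefficient is
C(18 + 9, 9) = C(27, 9)
= 4686825

4686825


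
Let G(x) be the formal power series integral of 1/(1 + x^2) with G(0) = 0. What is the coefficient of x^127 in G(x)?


1/(1 + x^2) = sum_{j>=0} (-1)^j x^(2j). Integrating termwise with G(0) = 0:
G(x) = sum_{j>=0} (-1)^j x^(2j+1) / (2j+1) = arctan(x).
Only odd powers are nonzero. For x^127 write 127 = 2*63 + 1, giving
(-1)^63 / 127 = -1/127 = -1/127.

-1/127


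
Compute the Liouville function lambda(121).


The Liouville function is lambda(k) = (-1)^Omega(k), where Omega(k) counts the prime factors of k with multiplicity.
Factoring: 121 = 11 * 11, so Omega(121) = 2.
lambda(121) = (-1)^2 = 1.

1


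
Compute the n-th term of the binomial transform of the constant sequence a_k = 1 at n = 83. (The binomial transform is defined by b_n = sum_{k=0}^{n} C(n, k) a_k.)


With a_k = 1 for all k, b_n = sum_{k=0}^{n} C(n, k) = 2^n by the binomial theorem.
For n = 83: 2^83 = 9671406556917033397649408.

9671406556917033397649408


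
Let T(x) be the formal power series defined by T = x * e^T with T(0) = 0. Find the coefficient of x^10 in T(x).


Apply the Lagrange inversion formula: if T = x * phi(T) with phi(t) = e^t, then
[x^n] T = (1/n) [t^(n-1)] phi(t)^n = (1/n) [t^(n-1)] e^(n t) = (1/n) * n^(n-1) / (n-1)! = n^(n-1) / n!.
When c = 1 this is the Cayley count of rooted labeled trees on n vertices, divided by n!.
For n = 10: 10^9 / 10! = 1000000000/3628800 = 156250/567.

156250/567


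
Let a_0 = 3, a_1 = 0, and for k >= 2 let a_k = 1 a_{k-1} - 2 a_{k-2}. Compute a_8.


Iterating the recurrence forward:
a_0 = 3
a_1 = 0
a_2 = 1*0 - 2*3 = -6
a_3 = 1*-6 - 2*0 = -6
a_4 = 1*-6 - 2*-6 = 6
a_5 = 1*6 - 2*-6 = 18
a_6 = 1*18 - 2*6 = 6
a_7 = 1*6 - 2*18 = -30
a_8 = 1*-30 - 2*6 = -42
So a_8 = -42.

-42


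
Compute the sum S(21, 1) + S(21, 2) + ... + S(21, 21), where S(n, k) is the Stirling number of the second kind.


By definition, S(n, k) counts partitions of an n-set into exactly k nonempty blocks.
Computing row n = 21 for k = 1..21:
S(21, k): 1, 1048575, 1742343625, 181509070050, 3791262568401, 26585679462804, 82310957214948, 132511015347084, 123272476465204, 71187132291275, 26826851689001, 6833042030178, 1204909218331, 149304004500, 13087462580, 809944464, 34952799, 1023435, 19285, 210, 1
Sum = 474869816156751. (This equals Bell_21 since the sum runs over all k.)

474869816156751


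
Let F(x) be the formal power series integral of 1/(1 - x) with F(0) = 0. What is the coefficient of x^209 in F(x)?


1/(1 - x) = sum_{k>=0} x^k. Integrating termwise and using F(0) = 0 gives
F(x) = sum_{k>=0} x^(k+1) / (k+1) = sum_{m>=1} x^m / m = -ln(1 - x).
So the coefficient of x^209 is 1/209 = 1/209.

1/209


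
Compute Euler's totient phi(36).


phi(n) counts integers in [1, n] coprime to n. Using the multiplicative formula phi(n) = n * prod_{p | n} (1 - 1/p):
36 = 2^2 * 3^2, so
phi(36) = 36 * (1 - 1/2) * (1 - 1/3) = 12.

12


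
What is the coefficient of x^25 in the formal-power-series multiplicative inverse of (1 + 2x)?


The inverse is 1/(1 + 2x). Apply the geometric identity 1/(1 - y) = sum_{k>=0} y^k with y = -2x:
1/(1 + 2x) = sum_{k>=0} (-2)^k x^k.
So the coefficient of x^25 is (-2)^25 = -33554432.

-33554432


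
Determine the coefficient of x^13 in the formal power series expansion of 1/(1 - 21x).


The geometric series identity gives 1/(1 - c x) = sum_{k>=0} c^k x^k, so the coefficient of x^k is c^k.
Here c = 21 and k = 13.
Computing: 21^13 = 154472377739119461

154472377739119461


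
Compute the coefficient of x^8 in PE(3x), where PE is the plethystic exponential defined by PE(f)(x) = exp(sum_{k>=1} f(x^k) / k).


With f(x) = 3x, the exponent is sum_{k>=1} 3 x^k / k = 3 * (-ln(1 - x)). Exponentiating:
PE(3x) = exp(-3 ln(1 - x)) = 1/(1 - x)^3.
By the negative binomial expansion, [x^n] 1/(1 - x)^3 = C(n + 2, 2).
For n = 8: C(10, 2) = 45.

45


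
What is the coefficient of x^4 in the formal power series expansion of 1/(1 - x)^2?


The expansion 1/(1 - x)^r = sum_{k>=0} C(k + r - 1, r - 1) x^k follows from the multiset / negative-binomial theorem (or from repeated differentiation of the geometric series).
For r = 2 and k = 4:
C(5, 1) = 120 / (1 * 24) = 5.

5


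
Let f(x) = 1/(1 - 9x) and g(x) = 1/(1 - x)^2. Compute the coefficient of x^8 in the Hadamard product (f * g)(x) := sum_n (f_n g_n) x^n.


f has coefficients f_k = 9^k. For g = 1/(1 - x)^2 the coefficient is g_k = C(k + 1, 1) = k + 1. The Hadamard coefficient is (f * g)_k = 9^k * (k + 1).
For k = 8: 9^8 * 9 = 43046721 * 9 = 387420489.

387420489


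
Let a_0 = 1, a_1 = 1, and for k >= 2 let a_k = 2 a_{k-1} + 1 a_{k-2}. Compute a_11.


Iterating the recurrence forward:
a_0 = 1
a_1 = 1
a_2 = 2*1 + 1*1 = 3
a_3 = 2*3 + 1*1 = 7
a_4 = 2*7 + 1*3 = 17
a_5 = 2*17 + 1*7 = 41
a_6 = 2*41 + 1*17 = 99
a_7 = 2*99 + 1*41 = 239
a_8 = 2*239 + 1*99 = 577
a_9 = 2*577 + 1*239 = 1393
a_10 = 2*1393 + 1*577 = 3363
a_11 = 2*3363 + 1*1393 = 8119
So a_11 = 8119.

8119


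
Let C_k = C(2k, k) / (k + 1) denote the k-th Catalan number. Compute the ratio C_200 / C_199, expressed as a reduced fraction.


Using C_k = (2k)! / (k! (k+1)!), the ratio C_{k+1}/C_k simplifies to
C_{k+1}/C_k = [(2k+2)! / ((k+1)! (k+2)!)] * [k! (k+1)! / (2k)!]
 = (2k+2)(2k+1) / ((k+1)(k+2)) = 2(2k+1) / (k+2).
For k = 199: 2(2*199 + 1) / (199 + 2) = 798/201 = 266/67.

266/67


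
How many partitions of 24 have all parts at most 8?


Using the generating function (1-x)^(-1)(1-x^2)^(-1)...(1-x^8)^(-1),
the coefficient of x^24 counts these restricted partitions.
Result = 919

919


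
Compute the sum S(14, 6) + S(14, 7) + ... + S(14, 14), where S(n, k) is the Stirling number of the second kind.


By definition, S(n, k) counts partitions of an n-set into exactly k nonempty blocks.
Computing row n = 14 for k = 6..14:
S(14, k): 63436373, 49329280, 20912320, 5135130, 752752, 66066, 3367, 91, 1
Sum = 139635380.

139635380


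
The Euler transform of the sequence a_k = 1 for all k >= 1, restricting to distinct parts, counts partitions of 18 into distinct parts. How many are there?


Partitions of 18 into distinct parts can be computed via generating function.
Product (1+x)(1+x^2)(1+x^3)...
The coefficient of x^18 = 46

46


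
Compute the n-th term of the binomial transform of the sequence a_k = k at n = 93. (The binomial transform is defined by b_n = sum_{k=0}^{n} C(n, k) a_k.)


With a_k = k, b_n = sum_{k=0}^{n} C(n, k) k. Using k * C(n, k) = n * C(n-1, k-1) gives b_n = n * sum_{k>=1} C(n-1, k-1) = n * 2^(n-1).
For n = 93: 93 * 2^92 = 93 * 4951760157141521099596496896 = 460513694614161462262474211328.

460513694614161462262474211328


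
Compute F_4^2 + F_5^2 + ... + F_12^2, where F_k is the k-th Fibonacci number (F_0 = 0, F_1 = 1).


There is a standard identity sum_{k=0}^{N} F_k^2 = F_N * F_{N+1} (proved inductively from the telescoping relation F_k^2 = F_k F_{k+1} - F_{k-1} F_k). Then
sum_{k=4}^{12} F_k^2 = F_12 F_13 - F_3 F_4.
Computing: F_12 = 144, F_13 = 233, F_3 = 2, F_4 = 3.
Sum = 144 * 233 - 2 * 3 = 33546.

33546


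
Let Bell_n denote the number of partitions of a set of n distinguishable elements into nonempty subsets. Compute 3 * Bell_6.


Bell_6 can be computed from the Bell triangle or from Dobinski's identity Bell_n = (1/e) * sum_{k>=0} k^n / k!.
Computing Bell_6 = 203.
Then 3 * 203 = 609.

609


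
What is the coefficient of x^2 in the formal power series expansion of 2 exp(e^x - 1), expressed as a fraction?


exp(e^x - 1) is the exponential generating function for the Bell numbers Bell_k: exp(e^x - 1) = sum_{k>=0} Bell_k x^k / k!.
So the coefficient of x^2 in 2 exp(e^x - 1) is 2 Bell_2 / 2!.
Computing: Bell_2 = 2 and 2! = 2, giving
2 * 2/2 = 2.

2


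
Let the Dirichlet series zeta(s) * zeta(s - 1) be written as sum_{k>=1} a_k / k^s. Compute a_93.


Convolution gives a_k = sum_{d | k} d * 1 = sum_{d | k} d = sigma(k), the sum of positive divisors of k.
For k = 93, the divisors are 1, 3, 31, 93, so
sigma(93) = 1 + 3 + 31 + 93 = 128.

128


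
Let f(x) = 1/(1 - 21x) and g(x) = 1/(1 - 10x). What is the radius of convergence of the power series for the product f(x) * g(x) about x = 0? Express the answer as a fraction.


The radius of 1/(1 - 21x) is 1/21 (nearest singularity at x = 1/21), and the radius of 1/(1 - 10x) is 1/10.
The product f(x)*g(x) = 1/((1 - 21x)(1 - 10x)) has singularities at both 1/21 and 1/10, so its radius of convergence is the distance to the nearest one:
min(1/21, 1/10) = 1/21.

1/21


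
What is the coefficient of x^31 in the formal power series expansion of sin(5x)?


The Maclaurin series is sin(t) = sum_{k>=0} (-1)^k t^(2k+1) / (2k+1)!, so substituting t = 5x, only odd powers of x are nonzero, with coefficient of x^(2k+1) equal to (-1)^k 5^(2k+1) / (2k+1)!.
Write 31 = 2*15 + 1, giving the coefficient (-1)^15 * 5^31 / 31! = -4656612873077392578125/8222838654177922817725562880000000 = -59604644775390625/105252334773477412066887204864.

-59604644775390625/105252334773477412066887204864


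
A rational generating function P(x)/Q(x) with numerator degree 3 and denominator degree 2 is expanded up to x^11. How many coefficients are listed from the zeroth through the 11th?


Expanding up to x^11 gives the coefficients for x^0, x^1, ..., x^11.
That is 11 + 1 = 12 coefficients in total.

12


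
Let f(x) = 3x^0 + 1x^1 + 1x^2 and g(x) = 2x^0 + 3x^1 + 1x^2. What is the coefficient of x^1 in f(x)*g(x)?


Cauchy product at x^1:
3*3 + 1*2
= 11

11


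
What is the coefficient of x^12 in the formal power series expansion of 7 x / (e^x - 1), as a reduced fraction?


The exponential generating function for Bernoulli numbers is
x / (e^x - 1) = sum_{k>=0} B_k x^k / k!.
So the coefficient of x^12 in 7 x / (e^x - 1) is 7 B_12 / 12!.
Computing: B_12 = -691/2730, 12! = 479001600, giving
7 * -691/2730 / 479001600 = -691/186810624000.

-691/186810624000


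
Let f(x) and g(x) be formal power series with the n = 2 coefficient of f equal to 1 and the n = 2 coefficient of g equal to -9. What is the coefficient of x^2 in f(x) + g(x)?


Addition of formal power series is termwise.
The coefficient of x^2 in f + g = 1 + -9
= -8

-8


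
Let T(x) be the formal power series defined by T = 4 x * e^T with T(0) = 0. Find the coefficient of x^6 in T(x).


Apply the Lagrange inversion formula: if T = 4 x * phi(T) with phi(t) = e^t, then
[x^n] T = 4^n * (1/n) [t^(n-1)] phi(t)^n = 4^n * (1/n) [t^(n-1)] e^(n t) = 4^n * (1/n) * n^(n-1) / (n-1)! = 4^n * n^(n-1) / n!.
When c = 1 this is the Cayley count of rooted labeled trees on n vertices, divided by n!.
For n = 6: 4^6 * 6^5 / 6! = 4096 * 7776/720 = 221184/5.

221184/5


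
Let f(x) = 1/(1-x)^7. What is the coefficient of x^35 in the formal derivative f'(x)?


Differentiate: d/dx [ 1/(1-x)^r ] = r / (1-x)^(r+1).
Here r = 7, so f'(x) = 7 / (1-x)^8.
The expansion of 1/(1-x)^(r+1) has coefficient of x^n equal to C(n+r, r).
So the coefficient of x^35 in f'(x) is
7 * C(42, 7) = 7 * 26978328 = 188848296

188848296


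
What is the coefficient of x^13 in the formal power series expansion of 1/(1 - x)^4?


The expansion 1/(1 - x)^r = sum_{k>=0} C(k + r - 1, r - 1) x^k follows from the multiset / negative-binomial theorem (or from repeated differentiation of the geometric series).
For r = 4 and k = 13:
C(16, 3) = 20922789888000 / (6 * 6227020800) = 560.

560


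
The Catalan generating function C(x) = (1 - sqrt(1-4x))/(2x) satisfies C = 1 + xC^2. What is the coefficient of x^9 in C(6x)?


Substituting x -> 6x scales the n-th coefficient by 6^n, so [x^9] C(6x) = 6^9 * C_9.
C_9 = C(2*9, 9)/(10) = 48620/10 = 4862.
So 6^9 * 4862 = 10077696 * 4862 = 48997757952.

48997757952


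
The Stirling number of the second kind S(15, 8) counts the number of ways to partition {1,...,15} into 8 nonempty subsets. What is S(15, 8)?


Using the explicit formula S(n,k) = (1/k!) sum_{j=0}^{k} (-1)^(k-j) C(k,j) j^n:
S(15, 8) = 216627840
Equivalently, S(n,k) is n! times the coefficient of x^n in the EGF (e^x - 1)^k / k!.

216627840


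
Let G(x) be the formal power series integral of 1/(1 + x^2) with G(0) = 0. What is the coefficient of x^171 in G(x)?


1/(1 + x^2) = sum_{j>=0} (-1)^j x^(2j). Integrating termwise with G(0) = 0:
G(x) = sum_{j>=0} (-1)^j x^(2j+1) / (2j+1) = arctan(x).
Only odd powers are nonzero. For x^171 write 171 = 2*85 + 1, giving
(-1)^85 / 171 = -1/171 = -1/171.

-1/171


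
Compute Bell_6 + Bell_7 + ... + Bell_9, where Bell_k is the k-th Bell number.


Recall Bell_k counts set partitions of a k-set (with Bell_0 = 1 by convention).
Bell_6 through Bell_9: 203, 877, 4140, 21147
Sum = 203 + 877 + 4140 + 21147 = 26367.

26367


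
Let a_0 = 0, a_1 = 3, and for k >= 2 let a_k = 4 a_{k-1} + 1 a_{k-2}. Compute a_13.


Iterating the recurrence forward:
a_0 = 0
a_1 = 3
a_2 = 4*3 + 1*0 = 12
a_3 = 4*12 + 1*3 = 51
a_4 = 4*51 + 1*12 = 216
a_5 = 4*216 + 1*51 = 915
a_6 = 4*915 + 1*216 = 3876
a_7 = 4*3876 + 1*915 = 16419
a_8 = 4*16419 + 1*3876 = 69552
a_9 = 4*69552 + 1*16419 = 294627
a_10 = 4*294627 + 1*69552 = 1248060
a_11 = 4*1248060 + 1*294627 = 5286867
a_12 = 4*5286867 + 1*1248060 = 22395528
a_13 = 4*22395528 + 1*5286867 = 94868979
So a_13 = 94868979.

94868979


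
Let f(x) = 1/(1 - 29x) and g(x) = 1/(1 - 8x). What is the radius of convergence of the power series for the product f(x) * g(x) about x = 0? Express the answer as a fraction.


The radius of 1/(1 - 29x) is 1/29 (nearest singularity at x = 1/29), and the radius of 1/(1 - 8x) is 1/8.
The product f(x)*g(x) = 1/((1 - 29x)(1 - 8x)) has singularities at both 1/29 and 1/8, so its radius of convergence is the distance to the nearest one:
min(1/29, 1/8) = 1/29.

1/29


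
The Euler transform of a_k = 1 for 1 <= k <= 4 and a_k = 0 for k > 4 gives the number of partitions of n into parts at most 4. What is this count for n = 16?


Partitions of 16 into parts at most 4:
Using generating function (1-x)^(-1)(1-x^2)^(-1)...(1-x^4)^(-1),
the coefficient of x^16 = 64

64


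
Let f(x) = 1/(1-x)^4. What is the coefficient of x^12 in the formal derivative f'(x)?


Differentiate: d/dx [ 1/(1-x)^r ] = r / (1-x)^(r+1).
Here r = 4, so f'(x) = 4 / (1-x)^5.
The expansion of 1/(1-x)^(r+1) has coefficient of x^n equal to C(n+r, r).
So the coefficient of x^12 in f'(x) is
4 * C(16, 4) = 4 * 1820 = 7280

7280


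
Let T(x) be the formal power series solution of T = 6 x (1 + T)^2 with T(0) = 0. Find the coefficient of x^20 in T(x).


Apply the Lagrange inversion formula: if T = 6 x * phi(T) with phi(t) = (1 + t)^2, then [x^n] T = 6^n * (1/n) [t^(n-1)] phi(t)^n = 6^n * (1/n) [t^(n-1)] (1 + t)^(2n) = 6^n * (1/n) C(2n, n-1).
Using the identity C(2n, n-1) = C(2n, n) * n / (n+1), the unscaled factor equals C(2n, n) / (n+1) = C_n, the n-th Catalan number.
For n = 20: C_20 = C(40, 20) / 21 = 137846528820/21 = 6564120420.
With the 6^20 = 3656158440062976 factor, the coefficient is 3656158440062976 * 6564120420 = 23999464275172726847569920.

23999464275172726847569920


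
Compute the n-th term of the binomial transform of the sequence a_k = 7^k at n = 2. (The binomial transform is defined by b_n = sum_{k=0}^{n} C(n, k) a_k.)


With a_k = 7^k, b_n = sum_{k=0}^{n} C(n, k) 7^k = (1 + 7)^n by the binomial theorem.
For n = 2: (1 + 7)^2 = 8^2 = 64.

64


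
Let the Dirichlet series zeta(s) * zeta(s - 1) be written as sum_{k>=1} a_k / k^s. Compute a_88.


Convolution gives a_k = sum_{d | k} d * 1 = sum_{d | k} d = sigma(k), the sum of positive divisors of k.
For k = 88, the divisors are 1, 2, 4, 8, 11, 22, 44, 88, so
sigma(88) = 1 + 2 + 4 + 8 + 11 + 22 + 44 + 88 = 180.

180


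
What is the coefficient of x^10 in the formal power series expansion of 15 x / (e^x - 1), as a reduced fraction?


The exponential generating function for Bernoulli numbers is
x / (e^x - 1) = sum_{k>=0} B_k x^k / k!.
So the coefficient of x^10 in 15 x / (e^x - 1) is 15 B_10 / 10!.
Computing: B_10 = 5/66, 10! = 3628800, giving
15 * 5/66 / 3628800 = 1/3193344.

1/3193344


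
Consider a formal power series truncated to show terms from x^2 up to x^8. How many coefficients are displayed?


From x^2 to x^8 inclusive, the count is 8 - 2 + 1 = 7.

7


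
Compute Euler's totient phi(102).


phi(n) counts integers in [1, n] coprime to n. Using the multiplicative formula phi(n) = n * prod_{p | n} (1 - 1/p):
102 = 2 * 3 * 17, so
phi(102) = 102 * (1 - 1/2) * (1 - 1/3) * (1 - 1/17) = 32.

32


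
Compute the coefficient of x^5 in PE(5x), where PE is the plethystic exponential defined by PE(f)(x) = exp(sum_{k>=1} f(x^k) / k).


With f(x) = 5x, the exponent is sum_{k>=1} 5 x^k / k = 5 * (-ln(1 - x)). Exponentiating:
PE(5x) = exp(-5 ln(1 - x)) = 1/(1 - x)^5.
By the negative binomial expansion, [x^n] 1/(1 - x)^5 = C(n + 4, 4).
For n = 5: C(9, 4) = 126.

126


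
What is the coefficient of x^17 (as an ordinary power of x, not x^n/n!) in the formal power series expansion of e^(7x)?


The exponential series is e^y = sum_{k>=0} y^k / k!. Substituting y = 7x gives
e^(7x) = sum_{k>=0} 7^k x^k / k!.
So the coefficient of x^n is a^n/n! with a = 7, n = 17:
7^17 / 17! = 232630513987207/355687428096000 = 4747561509943/7258927104000

4747561509943/7258927104000


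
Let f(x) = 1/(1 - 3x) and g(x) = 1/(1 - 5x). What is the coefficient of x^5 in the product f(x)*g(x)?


The coefficient of x^n in f*g is the Cauchy product: sum_{k=0}^{n} a^k * b^(n-k).
With a=3, b=5, n=5:
sum_{k=0}^{5} 3^k * 5^(5-k)
= 7448

7448


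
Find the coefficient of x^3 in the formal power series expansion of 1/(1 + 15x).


Write 1/(1 + c x) = 1/(1 - (-c) x) and apply the geometric-series identity
1/(1 - y) = sum_{k>=0} y^k to get 1/(1 + c x) = sum_{k>=0} (-c)^k x^k.
So the coefficient of x^k is (-c)^k = (-1)^k * c^k.
Here c = 15 and k = 3:
(-15)^3 = -1 * 3375 = -3375

-3375


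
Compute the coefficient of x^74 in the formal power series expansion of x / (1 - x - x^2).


Let f(x) = sum_{k>=0} a_k x^k. Multiplying f(x) * (1 - x - x^2) = x and matching coefficients gives a_0 = 0, a_1 = 1, and a_k = a_{k-1} + a_{k-2} for k >= 2. These are the Fibonacci numbers F_k.
Iterating from F_0 = 0, F_1 = 1:
F_0=0, F_1=1, F_2=1, F_3=2, F_4=3, F_5=5, F_6=8, F_7=13, F_8=21, F_9=34, ...
F_74 = 1304969544928657.

1304969544928657


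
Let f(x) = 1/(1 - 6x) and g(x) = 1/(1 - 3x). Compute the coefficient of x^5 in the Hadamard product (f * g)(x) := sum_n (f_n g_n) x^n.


f has coefficients f_k = 6^k and g has coefficients g_k = 3^k, so the Hadamard product has coefficient (f*g)_k = 6^k * 3^k = 18^k.
For k = 5: 18^5 = 1889568.

1889568


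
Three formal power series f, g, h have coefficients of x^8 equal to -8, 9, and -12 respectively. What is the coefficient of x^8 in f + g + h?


Series addition is componentwise:
-8 + 9 + -12
= -11

-11


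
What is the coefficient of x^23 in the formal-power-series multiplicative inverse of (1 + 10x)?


The inverse is 1/(1 + 10x). Apply the geometric identity 1/(1 - y) = sum_{k>=0} y^k with y = -10x:
1/(1 + 10x) = sum_{k>=0} (-10)^k x^k.
So the coefficient of x^23 is (-10)^23 = -100000000000000000000000.

-100000000000000000000000


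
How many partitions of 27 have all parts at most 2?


Using the generating function (1-x)^(-1)(1-x^2)^(-1),
the coefficient of x^27 counts these restricted partitions.
Result = 14

14


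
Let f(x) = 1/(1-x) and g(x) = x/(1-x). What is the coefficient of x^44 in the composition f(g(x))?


First simplify the composition: f(g(x)) = 1/(1 - x/(1-x)) = (1-x)/((1-x) - x) = (1-x)/(1-2x).
Now extract the coefficient. Write (1-x)/(1-2x) = 1/(1-2x) - x/(1-2x).
The coefficient of x^n in 1/(1-2x) is 2^n, and in x/(1-2x) is 2^(n-1) (for n >= 1).
So the coefficient of x^44 is 2^44 - 2^43 = 17592186044416 - 8796093022208 = 8796093022208.

8796093022208


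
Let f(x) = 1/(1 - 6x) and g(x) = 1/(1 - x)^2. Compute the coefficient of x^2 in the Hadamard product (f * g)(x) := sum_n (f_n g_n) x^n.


f has coefficients f_k = 6^k. For g = 1/(1 - x)^2 the coefficient is g_k = C(k + 1, 1) = k + 1. The Hadamard coefficient is (f * g)_k = 6^k * (k + 1).
For k = 2: 6^2 * 3 = 36 * 3 = 108.

108


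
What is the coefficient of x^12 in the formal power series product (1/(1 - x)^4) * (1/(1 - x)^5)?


Combine the factors: (1/(1 - x)^4) * (1/(1 - x)^5) = 1/(1 - x)^9.
Then use 1/(1 - x)^r = sum_{k>=0} C(k + r - 1, r - 1) x^k with r = 9 and k = 12:
C(20, 8) = 125970.

125970


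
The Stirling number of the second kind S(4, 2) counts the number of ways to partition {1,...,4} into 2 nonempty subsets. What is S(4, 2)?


Using the explicit formula S(n,k) = (1/k!) sum_{j=0}^{k} (-1)^(k-j) C(k,j) j^n:
S(4, 2) = 7
Equivalently, S(n,k) is n! times the coefficient of x^n in the EGF (e^x - 1)^k / k!.

7


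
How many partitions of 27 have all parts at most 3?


Using the generating function (1-x)^(-1)(1-x^2)^(-1)(1-x^3)^(-1),
the coefficient of x^27 counts these restricted partitions.
Result = 75

75


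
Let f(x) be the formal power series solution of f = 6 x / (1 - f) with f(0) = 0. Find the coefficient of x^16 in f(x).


Apply Lagrange inversion: f = 6 x * phi(f) with phi(t) = 1/(1 - t), so
[x^n] f = 6^n * (1/n) [t^(n-1)] phi(t)^n = 6^n * (1/n) [t^(n-1)] (1 - t)^(-n) = 6^n * (1/n) C(2n - 2, n - 1) = 6^n * C_{n-1}.
For n = 16: C_15 = C(30, 15) / 16 = 155117520/16 = 9694845.
With the 6^16 = 2821109907456 factor, the coefficient is 2821109907456 * 9694845 = 27350223280750264320.

27350223280750264320


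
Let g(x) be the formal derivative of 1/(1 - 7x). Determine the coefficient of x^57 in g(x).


Differentiate termwise: d/dx sum_{k>=0} 7^k x^k = sum_{k>=1} k 7^k x^(k-1) = sum_{j>=0} (j+1) 7^(j+1) x^j.
Equivalently, d/dx [1/(1 - 7x)] = 7/(1 - 7x)^2.
For j = 57: 58 * 7^58 = 58 * 10367793076318844190248738727596255138212949486449 = 601331998426492963034426846200582798016351070214042.

601331998426492963034426846200582798016351070214042


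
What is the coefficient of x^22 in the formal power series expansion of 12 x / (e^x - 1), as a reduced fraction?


The exponential generating function for Bernoulli numbers is
x / (e^x - 1) = sum_{k>=0} B_k x^k / k!.
So the coefficient of x^22 in 12 x / (e^x - 1) is 12 B_22 / 22!.
Computing: B_22 = 854513/138, 22! = 1124000727777607680000, giving
12 * 854513/138 / 1124000727777607680000 = 77683/1175091669949317120000.

77683/1175091669949317120000


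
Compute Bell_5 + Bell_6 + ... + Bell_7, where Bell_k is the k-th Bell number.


Recall Bell_k counts set partitions of a k-set (with Bell_0 = 1 by convention).
Bell_5 through Bell_7: 52, 203, 877
Sum = 52 + 203 + 877 = 1132.

1132


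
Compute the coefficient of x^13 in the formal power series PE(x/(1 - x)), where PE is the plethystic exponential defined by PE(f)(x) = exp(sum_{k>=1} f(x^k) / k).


For f(x) = x/(1 - x) we have
sum_{k>=1} f(x^k) / k = sum_{k>=1} (1/k) * x^k / (1 - x^k) = sum_{k, m >= 1} x^(k m) / k,
which after exponentiating simplifies to
PE(x/(1 - x)) = prod_{k>=1} 1 / (1 - x^k).
This is the generating function for the partition function p(n), so the coefficient of x^13 is p(13).
Computing p(13) by dynamic programming over parts 1, 2, ..., 13: p(13) = 101.

101


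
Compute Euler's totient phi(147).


phi(n) counts integers in [1, n] coprime to n. Using the multiplicative formula phi(n) = n * prod_{p | n} (1 - 1/p):
147 = 3 * 7^2, so
phi(147) = 147 * (1 - 1/3) * (1 - 1/7) = 84.

84


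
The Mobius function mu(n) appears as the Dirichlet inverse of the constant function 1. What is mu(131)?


131 = 131 (all distinct primes).
mu(131) = (-1)^1 = -1

-1


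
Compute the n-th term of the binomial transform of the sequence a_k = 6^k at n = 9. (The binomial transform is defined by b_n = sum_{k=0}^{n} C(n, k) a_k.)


With a_k = 6^k, b_n = sum_{k=0}^{n} C(n, k) 6^k = (1 + 6)^n by the binomial theorem.
For n = 9: (1 + 6)^9 = 7^9 = 40353607.

40353607


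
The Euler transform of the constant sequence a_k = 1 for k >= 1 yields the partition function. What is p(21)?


The Euler transform converts the sequence a_k = 1 into the number of integer partitions.
Using the recurrence or dynamic programming:
p(21) = 792

792


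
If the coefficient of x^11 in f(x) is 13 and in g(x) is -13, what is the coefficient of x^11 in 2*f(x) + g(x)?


Scalar multiplication scales coefficients: 2 * 13 = 26.
Then add the g coefficient: 26 + -13
= 13

13


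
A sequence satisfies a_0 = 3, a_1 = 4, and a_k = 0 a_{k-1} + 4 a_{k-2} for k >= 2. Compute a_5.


The characteristic equation is t^2 - 0 t - 4 = 0, with roots r_1 = 2 and r_2 = -2 (so c_1 = r_1 + r_2, c_2 = -r_1 r_2 as required).
One can use the closed form a_n = A r_1^n + B r_2^n, but direct iteration is more reliable:
a_0 = 3, a_1 = 4, a_2 = 12, a_3 = 16, a_4 = 48, a_5 = 64.
So a_5 = 64.

64


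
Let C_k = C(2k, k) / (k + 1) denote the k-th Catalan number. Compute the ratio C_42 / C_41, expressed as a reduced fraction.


Using C_k = (2k)! / (k! (k+1)!), the ratio C_{k+1}/C_k simplifies to
C_{k+1}/C_k = [(2k+2)! / ((k+1)! (k+2)!)] * [k! (k+1)! / (2k)!]
 = (2k+2)(2k+1) / ((k+1)(k+2)) = 2(2k+1) / (k+2).
For k = 41: 2(2*41 + 1) / (41 + 2) = 166/43 = 166/43.

166/43


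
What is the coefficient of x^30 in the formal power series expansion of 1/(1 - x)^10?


The negative binomial / multiset identity is
1/(1 - x)^r = sum_{k>=0} C(k + r - 1, r - 1) x^k.
Here r = 10 and k = 30, so the coefficient is
C(30 + 9, 9) = C(39, 9)
= 211915132

211915132


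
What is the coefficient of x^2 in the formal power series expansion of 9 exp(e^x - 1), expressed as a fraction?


exp(e^x - 1) is the exponential generating function for the Bell numbers Bell_k: exp(e^x - 1) = sum_{k>=0} Bell_k x^k / k!.
So the coefficient of x^2 in 9 exp(e^x - 1) is 9 Bell_2 / 2!.
Computing: Bell_2 = 2 and 2! = 2, giving
9 * 2/2 = 9.

9


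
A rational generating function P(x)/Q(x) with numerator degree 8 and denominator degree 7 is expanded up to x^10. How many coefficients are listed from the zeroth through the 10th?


Expanding up to x^10 gives the coefficients for x^0, x^1, ..., x^10.
That is 10 + 1 = 11 coefficients in total.

11


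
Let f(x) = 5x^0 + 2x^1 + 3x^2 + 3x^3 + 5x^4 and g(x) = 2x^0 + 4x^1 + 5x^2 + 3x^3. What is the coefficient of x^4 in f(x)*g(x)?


Cauchy product at x^4:
2*3 + 3*5 + 3*4 + 5*2
= 43

43


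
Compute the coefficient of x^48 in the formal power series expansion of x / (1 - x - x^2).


Let f(x) = sum_{k>=0} a_k x^k. Multiplying f(x) * (1 - x - x^2) = x and matching coefficients gives a_0 = 0, a_1 = 1, and a_k = a_{k-1} + a_{k-2} for k >= 2. These are the Fibonacci numbers F_k.
Iterating from F_0 = 0, F_1 = 1:
F_0=0, F_1=1, F_2=1, F_3=2, F_4=3, F_5=5, F_6=8, F_7=13, F_8=21, F_9=34, ...
F_48 = 4807526976.

4807526976


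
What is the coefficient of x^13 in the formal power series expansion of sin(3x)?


The Maclaurin series is sin(t) = sum_{k>=0} (-1)^k t^(2k+1) / (2k+1)!, so substituting t = 3x, only odd powers of x are nonzero, with coefficient of x^(2k+1) equal to (-1)^k 3^(2k+1) / (2k+1)!.
Write 13 = 2*6 + 1, giving the coefficient (-1)^6 * 3^13 / 13! = 1594323/6227020800 = 6561/25625600.

6561/25625600


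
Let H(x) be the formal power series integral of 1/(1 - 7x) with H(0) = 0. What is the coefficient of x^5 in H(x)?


1/(1 - 7x) = sum_{k>=0} 7^k x^k. Integrating termwise with H(0) = 0:
H(x) = sum_{k>=0} 7^k x^(k+1) / (k+1) = sum_{m>=1} 7^(m-1) x^m / m.
For m = 5: 7^4/5 = 2401/5 = 2401/5.

2401/5


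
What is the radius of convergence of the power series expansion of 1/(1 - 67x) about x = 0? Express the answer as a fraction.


Expanding 1/(1 - 67x) = sum_{k>=0} 67^k x^k, the series converges when |67x| < 1, i.e., |x| < 1/67.
So the radius of convergence is 1/67 = 1/67.

1/67


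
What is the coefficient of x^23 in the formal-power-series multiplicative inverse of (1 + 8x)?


The inverse is 1/(1 + 8x). Apply the geometric identity 1/(1 - y) = sum_{k>=0} y^k with y = -8x:
1/(1 + 8x) = sum_{k>=0} (-8)^k x^k.
So the coefficient of x^23 is (-8)^23 = -590295810358705651712.

-590295810358705651712


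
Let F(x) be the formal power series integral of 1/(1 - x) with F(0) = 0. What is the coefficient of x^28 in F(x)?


1/(1 - x) = sum_{k>=0} x^k. Integrating termwise and using F(0) = 0 gives
F(x) = sum_{k>=0} x^(k+1) / (k+1) = sum_{m>=1} x^m / m = -ln(1 - x).
So the coefficient of x^28 is 1/28 = 1/28.

1/28


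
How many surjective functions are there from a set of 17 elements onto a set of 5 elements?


By inclusion-exclusion on which target elements are missed, the number of surjections from an n-set onto a k-set is
surj(n, k) = sum_{j=0}^{k} (-1)^j C(k, j) (k - j)^n.
Equivalently surj(n, k) = k! * S(n, k), where S(n, k) is the Stirling number of the second kind.
For n = 17, k = 5:
S(17, 5) = 5652751651, so
surj = 5! * 5652751651 = 120 * 5652751651 = 678330198120.

678330198120


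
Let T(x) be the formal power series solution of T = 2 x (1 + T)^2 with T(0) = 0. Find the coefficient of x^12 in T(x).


Apply the Lagrange inversion formula: if T = 2 x * phi(T) with phi(t) = (1 + t)^2, then [x^n] T = 2^n * (1/n) [t^(n-1)] phi(t)^n = 2^n * (1/n) [t^(n-1)] (1 + t)^(2n) = 2^n * (1/n) C(2n, n-1).
Using the identity C(2n, n-1) = C(2n, n) * n / (n+1), the unscaled factor equals C(2n, n) / (n+1) = C_n, the n-th Catalan number.
For n = 12: C_12 = C(24, 12) / 13 = 2704156/13 = 208012.
With the 2^12 = 4096 factor, the coefficient is 4096 * 208012 = 852017152.

852017152


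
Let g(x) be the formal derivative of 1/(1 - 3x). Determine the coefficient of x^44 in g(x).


Differentiate termwise: d/dx sum_{k>=0} 3^k x^k = sum_{k>=1} k 3^k x^(k-1) = sum_{j>=0} (j+1) 3^(j+1) x^j.
Equivalently, d/dx [1/(1 - 3x)] = 3/(1 - 3x)^2.
For j = 44: 45 * 3^45 = 45 * 2954312706550833698643 = 132944071794787516438935.

132944071794787516438935


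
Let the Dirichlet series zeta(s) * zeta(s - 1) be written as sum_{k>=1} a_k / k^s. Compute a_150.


Convolution gives a_k = sum_{d | k} d * 1 = sum_{d | k} d = sigma(k), the sum of positive divisors of k.
For k = 150, the divisors are 1, 2, 3, 5, 6, 10, 15, 25, 30, 50, 75, 150, so
sigma(150) = 1 + 2 + 3 + 5 + 6 + 10 + 15 + 25 + 30 + 50 + 75 + 150 = 372.

372


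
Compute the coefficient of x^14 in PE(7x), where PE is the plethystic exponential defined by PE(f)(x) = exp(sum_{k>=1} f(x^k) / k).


With f(x) = 7x, the exponent is sum_{k>=1} 7 x^k / k = 7 * (-ln(1 - x)). Exponentiating:
PE(7x) = exp(-7 ln(1 - x)) = 1/(1 - x)^7.
By the negative binomial expansion, [x^n] 1/(1 - x)^7 = C(n + 6, 6).
For n = 14: C(20, 6) = 38760.

38760


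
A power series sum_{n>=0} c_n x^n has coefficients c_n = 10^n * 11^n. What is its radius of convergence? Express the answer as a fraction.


By the root test (Cauchy-Hadamard), the radius is R = 1 / limsup_n |c_n|^(1/n).
Here |c_n|^(1/n) = (10^n * 11^n)^(1/n) = 10 * 11 = 110 for all n.
So R = 1/110 = 1/110.

1/110


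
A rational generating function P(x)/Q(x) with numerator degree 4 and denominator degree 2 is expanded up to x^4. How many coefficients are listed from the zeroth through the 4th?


Expanding up to x^4 gives the coefficients for x^0, x^1, ..., x^4.
That is 4 + 1 = 5 coefficients in total.

5


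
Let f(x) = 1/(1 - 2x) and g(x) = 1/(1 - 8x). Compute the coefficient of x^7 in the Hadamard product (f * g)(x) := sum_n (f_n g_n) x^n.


f has coefficients f_k = 2^k and g has coefficients g_k = 8^k, so the Hadamard product has coefficient (f*g)_k = 2^k * 8^k = 16^k.
For k = 7: 16^7 = 268435456.

268435456


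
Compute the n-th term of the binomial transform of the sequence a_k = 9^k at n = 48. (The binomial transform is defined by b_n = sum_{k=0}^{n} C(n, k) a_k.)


With a_k = 9^k, b_n = sum_{k=0}^{n} C(n, k) 9^k = (1 + 9)^n by the binomial theorem.
For n = 48: (1 + 9)^48 = 10^48 = 1000000000000000000000000000000000000000000000000.

1000000000000000000000000000000000000000000000000


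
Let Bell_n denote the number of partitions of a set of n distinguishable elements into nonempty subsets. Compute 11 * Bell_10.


Bell_10 can be computed from the Bell triangle or from Dobinski's identity Bell_n = (1/e) * sum_{k>=0} k^n / k!.
Computing Bell_10 = 115975.
Then 11 * 115975 = 1275725.

1275725


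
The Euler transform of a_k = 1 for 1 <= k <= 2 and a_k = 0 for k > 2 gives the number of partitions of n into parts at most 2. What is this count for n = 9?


Partitions of 9 into parts at most 2:
Using generating function (1-x)^(-1)(1-x^2)^(-1),
the coefficient of x^9 = 5

5


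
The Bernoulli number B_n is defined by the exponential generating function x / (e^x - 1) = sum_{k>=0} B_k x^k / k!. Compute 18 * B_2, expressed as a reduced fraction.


Bernoulli numbers can also be computed recursively via B_0 = 1 and sum_{j=0}^{m} C(m+1, j) B_j = 0 for m >= 1. Odd-index Bernoulli numbers vanish for k >= 3.
Computing B_2 = 1/6, so 18 * B_2 = 18 * 1/6 = 3.

3


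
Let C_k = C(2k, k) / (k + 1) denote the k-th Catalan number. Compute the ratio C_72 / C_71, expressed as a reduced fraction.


Using C_k = (2k)! / (k! (k+1)!), the ratio C_{k+1}/C_k simplifies to
C_{k+1}/C_k = [(2k+2)! / ((k+1)! (k+2)!)] * [k! (k+1)! / (2k)!]
 = (2k+2)(2k+1) / ((k+1)(k+2)) = 2(2k+1) / (k+2).
For k = 71: 2(2*71 + 1) / (71 + 2) = 286/73 = 286/73.

286/73


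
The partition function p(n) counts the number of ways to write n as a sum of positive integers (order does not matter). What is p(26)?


Using the generating function prod_{k>=1} 1/(1-x^k), we compute p(26).
By dynamic programming over parts 1 through 26:
p(26) = 2436

2436
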